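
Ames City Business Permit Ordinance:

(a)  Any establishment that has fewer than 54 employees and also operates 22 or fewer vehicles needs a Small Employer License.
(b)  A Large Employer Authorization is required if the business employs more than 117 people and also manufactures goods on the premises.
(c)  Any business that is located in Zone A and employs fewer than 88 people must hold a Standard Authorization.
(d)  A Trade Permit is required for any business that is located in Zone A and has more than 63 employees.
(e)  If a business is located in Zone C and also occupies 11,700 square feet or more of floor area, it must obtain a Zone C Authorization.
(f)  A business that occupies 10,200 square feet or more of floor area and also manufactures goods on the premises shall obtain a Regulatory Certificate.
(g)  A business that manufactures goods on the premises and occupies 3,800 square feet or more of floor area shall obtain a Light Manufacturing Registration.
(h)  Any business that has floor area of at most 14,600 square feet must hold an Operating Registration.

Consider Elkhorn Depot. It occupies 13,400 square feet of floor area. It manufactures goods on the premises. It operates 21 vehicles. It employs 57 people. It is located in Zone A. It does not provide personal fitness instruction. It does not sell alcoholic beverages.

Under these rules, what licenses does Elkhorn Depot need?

Light Manufacturing Registration, Operating Registration, Regulatory Certificate, Standard Authorization

(a) employees 57 ≥ 54; vehicles 21 ≤ 22 → Small Employer License not required.
(b) employees 57 ≤ 117; manufactures goods on the premises → Large Employer Authorization not required.
(c) is located in Zone A; employees 57 < 88 → Standard Authorization required.
(d) is located in Zone A; employees 57 ≤ 63 → Trade Permit not required.
(e) is located in Zone A (not: is located in Zone C); floor area 13,400 square feet ≥ 11,700 square feet → Zone C Authorization not required.
(f) floor area 13,400 square feet ≥ 10,200 square feet; manufactures goods on the premises → Regulatory Certificate required.
(g) manufactures goods on the premises; floor area 13,400 square feet ≥ 3,800 square feet → Light Manufacturing Registration required.
(h) floor area 13,400 square feet ≤ 14,600 square feet → Operating Registration required.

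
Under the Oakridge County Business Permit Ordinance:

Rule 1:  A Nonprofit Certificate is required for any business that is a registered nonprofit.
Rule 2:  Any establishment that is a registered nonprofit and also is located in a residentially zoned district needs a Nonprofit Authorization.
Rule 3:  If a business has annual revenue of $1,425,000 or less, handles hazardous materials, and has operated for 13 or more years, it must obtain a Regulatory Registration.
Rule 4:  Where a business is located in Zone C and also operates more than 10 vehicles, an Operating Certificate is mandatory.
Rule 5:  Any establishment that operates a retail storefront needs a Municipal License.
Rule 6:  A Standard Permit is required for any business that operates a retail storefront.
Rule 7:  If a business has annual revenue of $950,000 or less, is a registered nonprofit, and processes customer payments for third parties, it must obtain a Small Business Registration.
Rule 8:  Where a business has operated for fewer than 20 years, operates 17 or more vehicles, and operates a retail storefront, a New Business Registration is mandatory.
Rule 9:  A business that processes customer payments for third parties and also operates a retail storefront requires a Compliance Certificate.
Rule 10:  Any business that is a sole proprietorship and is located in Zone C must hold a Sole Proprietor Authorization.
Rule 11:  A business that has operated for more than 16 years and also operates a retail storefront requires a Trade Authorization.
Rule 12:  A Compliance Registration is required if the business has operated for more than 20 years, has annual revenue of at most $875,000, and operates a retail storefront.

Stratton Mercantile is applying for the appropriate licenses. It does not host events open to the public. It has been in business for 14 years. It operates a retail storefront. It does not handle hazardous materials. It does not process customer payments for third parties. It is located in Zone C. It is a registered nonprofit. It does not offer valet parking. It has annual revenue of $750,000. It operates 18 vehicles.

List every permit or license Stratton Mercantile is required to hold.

Rule 1: is a registered nonprofit → Nonprofit Certificate required.
Rule 2: is a registered nonprofit; is located in Zone C (not: is located in a residentially zoned district) → Nonprofit Authorization not required.
Rule 3: revenue $750,000 ≤ $1,425,000; does not handle hazardous materials; years in business 14 ≥ 13 → Regulatory Registration not required.
Rule 4: is located in Zone C; vehicles 18 > 10 → Operating Certificate required.
Rule 5: operates a retail storefront → Municipal License required.
Rule 6: operates a retail storefront → Standard Permit required.
Rule 7: revenue $750,000 ≤ $950,000; is a registered nonprofit; does not process customer payments for third parties → Small Business Registration not required.
Rule 8: years in business 14 < 20; vehicles 18 ≥ 17; operates a retail storefront → New Business Registration required.
Rule 9: does not process customer payments for third parties; operates a retail storefront → Compliance Certificate not required.
Rule 10: is a registered nonprofit (not: is a sole proprietorship); is located in Zone C → Sole Proprietor Authorization not required.
Rule 11: years in business 14 ≤ 16; operates a retail storefront → Trade Authorization not required.
Rule 12: years in business 14 ≤ 20; revenue $750,000 ≤ $875,000; operates a retail storefront → Compliance Registration not required.

Municipal License, New Business Registration, Nonprofit Certificate, Operating Certificate, Standard Permit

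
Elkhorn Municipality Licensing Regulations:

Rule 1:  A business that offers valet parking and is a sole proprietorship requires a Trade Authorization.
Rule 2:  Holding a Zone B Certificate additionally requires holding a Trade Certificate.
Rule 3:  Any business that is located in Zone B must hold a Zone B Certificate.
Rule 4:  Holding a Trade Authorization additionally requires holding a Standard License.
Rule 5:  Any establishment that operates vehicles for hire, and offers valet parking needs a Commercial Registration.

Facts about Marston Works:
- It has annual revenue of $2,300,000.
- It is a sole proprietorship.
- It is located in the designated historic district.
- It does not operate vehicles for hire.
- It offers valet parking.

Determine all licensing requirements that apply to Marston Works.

Rule 1: offers valet parking; is a sole proprietorship → Trade Authorization required.
Rule 2: Zone B Certificate is not required → no effect.
Rule 3: is located in the designated historic district (not: is located in Zone B) → Zone B Certificate not required.
Rule 4: Trade Authorization is required → Standard License also required.
Rule 5: does not operate vehicles for hire; offers valet parking → Commercial Registration not required.

Standard License, Trade Authorization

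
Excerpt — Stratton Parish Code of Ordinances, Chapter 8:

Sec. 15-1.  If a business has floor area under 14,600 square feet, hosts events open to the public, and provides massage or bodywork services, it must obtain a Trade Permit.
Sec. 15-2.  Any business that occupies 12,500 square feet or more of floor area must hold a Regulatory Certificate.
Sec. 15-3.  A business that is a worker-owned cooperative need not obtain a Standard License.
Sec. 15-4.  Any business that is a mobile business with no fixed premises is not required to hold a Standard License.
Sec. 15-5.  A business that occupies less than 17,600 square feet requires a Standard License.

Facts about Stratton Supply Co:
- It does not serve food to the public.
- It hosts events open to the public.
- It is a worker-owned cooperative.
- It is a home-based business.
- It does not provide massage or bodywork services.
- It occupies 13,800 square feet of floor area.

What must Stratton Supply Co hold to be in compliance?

Regulatory Certificate

Sec. 15-1. floor area 13,800 square feet < 14,600 square feet; hosts events open to the public; does not provide massage or bodywork services → Trade Permit not required.
Sec. 15-2. floor area 13,800 square feet ≥ 12,500 square feet → Regulatory Certificate required.
Sec. 15-3. is a worker-owned cooperative → exempt from Standard License.
Sec. 15-4. is a home-based business (not: is a mobile business with no fixed premises) → Standard License exemption does not apply.
Sec. 15-5. floor area 13,800 square feet < 17,600 square feet → Standard License required.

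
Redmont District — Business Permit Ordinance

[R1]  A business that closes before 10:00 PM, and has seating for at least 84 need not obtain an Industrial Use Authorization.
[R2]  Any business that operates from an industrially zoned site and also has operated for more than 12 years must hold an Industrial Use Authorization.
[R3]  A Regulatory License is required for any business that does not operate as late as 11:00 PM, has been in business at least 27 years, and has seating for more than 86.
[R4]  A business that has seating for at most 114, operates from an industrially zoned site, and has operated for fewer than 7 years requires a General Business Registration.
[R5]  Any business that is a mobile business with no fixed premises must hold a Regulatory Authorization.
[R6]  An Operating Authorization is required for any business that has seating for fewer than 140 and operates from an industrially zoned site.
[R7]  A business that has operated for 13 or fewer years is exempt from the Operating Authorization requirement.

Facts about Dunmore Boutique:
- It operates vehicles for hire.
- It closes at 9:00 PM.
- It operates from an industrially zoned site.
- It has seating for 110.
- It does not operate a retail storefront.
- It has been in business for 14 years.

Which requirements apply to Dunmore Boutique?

[R1] closes 9:00 PM, at/before 10:00 PM; seating 110 ≥ 84 → exempt from Industrial Use Authorization.
[R2] operates from an industrially zoned site; years in business 14 > 12 → Industrial Use Authorization required.
[R3] closes 9:00 PM, at/before 11:00 PM; years in business 14 < 27; seating 110 > 86 → Regulatory License not required.
[R4] seating 110 ≤ 114; operates from an industrially zoned site; years in business 14 ≥ 7 → General Business Registration not required.
[R5] operates from an industrially zoned site (not: is a mobile business with no fixed premises) → Regulatory Authorization not required.
[R6] seating 110 < 140; operates from an industrially zoned site → Operating Authorization required.
[R7] years in business 14 > 13 → Operating Authorization exemption does not apply.

Operating Authorization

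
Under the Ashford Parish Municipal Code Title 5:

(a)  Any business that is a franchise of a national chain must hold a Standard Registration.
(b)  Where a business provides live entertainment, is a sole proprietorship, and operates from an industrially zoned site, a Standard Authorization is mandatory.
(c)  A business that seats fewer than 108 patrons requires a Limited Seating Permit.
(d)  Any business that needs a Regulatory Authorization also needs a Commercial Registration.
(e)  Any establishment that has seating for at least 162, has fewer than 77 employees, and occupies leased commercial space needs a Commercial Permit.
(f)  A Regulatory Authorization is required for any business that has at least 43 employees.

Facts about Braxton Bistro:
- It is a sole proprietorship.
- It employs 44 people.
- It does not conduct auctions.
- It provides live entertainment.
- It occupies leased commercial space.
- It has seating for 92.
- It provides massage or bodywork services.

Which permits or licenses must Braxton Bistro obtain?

Commercial Registration, Limited Seating Permit, Regulatory Authorization

(a) is a sole proprietorship (not: is a franchise of a national chain) → Standard Registration not required.
(b) provides live entertainment; is a sole proprietorship; occupies leased commercial space (not: operates from an industrially zoned site) → Standard Authorization not required.
(c) seating 92 < 108 → Limited Seating Permit required.
(d) Regulatory Authorization is required → Commercial Registration also required.
(e) seating 92 < 162; employees 44 < 77; occupies leased commercial space → Commercial Permit not required.
(f) employees 44 ≥ 43 → Regulatory Authorization required.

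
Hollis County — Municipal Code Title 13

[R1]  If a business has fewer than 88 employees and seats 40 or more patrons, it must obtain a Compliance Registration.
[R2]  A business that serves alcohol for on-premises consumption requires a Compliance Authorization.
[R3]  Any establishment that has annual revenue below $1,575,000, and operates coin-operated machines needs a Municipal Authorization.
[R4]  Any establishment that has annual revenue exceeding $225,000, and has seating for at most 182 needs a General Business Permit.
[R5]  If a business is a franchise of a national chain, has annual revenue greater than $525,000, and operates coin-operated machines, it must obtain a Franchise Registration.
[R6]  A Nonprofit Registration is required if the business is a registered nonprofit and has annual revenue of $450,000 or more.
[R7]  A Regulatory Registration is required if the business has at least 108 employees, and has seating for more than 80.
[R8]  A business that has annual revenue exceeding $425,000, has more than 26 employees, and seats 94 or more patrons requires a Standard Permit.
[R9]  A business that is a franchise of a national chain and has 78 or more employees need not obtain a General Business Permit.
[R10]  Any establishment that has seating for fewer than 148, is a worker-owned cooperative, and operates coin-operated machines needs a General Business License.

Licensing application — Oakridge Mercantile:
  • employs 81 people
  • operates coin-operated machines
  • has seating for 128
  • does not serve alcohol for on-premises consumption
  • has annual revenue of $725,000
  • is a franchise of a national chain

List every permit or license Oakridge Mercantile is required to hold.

Compliance Registration, Franchise Registration, Municipal Authorization, Standard Permit

[R1] employees 81 < 88; seating 128 ≥ 40 → Compliance Registration required.
[R2] does not serve alcohol for on-premises consumption → Compliance Authorization not required.
[R3] revenue $725,000 < $1,575,000; operates coin-operated machines → Municipal Authorization required.
[R4] revenue $725,000 > $225,000; seating 128 ≤ 182 → General Business Permit required.
[R5] is a franchise of a national chain; revenue $725,000 > $525,000; operates coin-operated machines → Franchise Registration required.
[R6] is a franchise of a national chain (not: is a registered nonprofit); revenue $725,000 ≥ $450,000 → Nonprofit Registration not required.
[R7] employees 81 < 108; seating 128 > 80 → Regulatory Registration not required.
[R8] revenue $725,000 > $425,000; employees 81 > 26; seating 128 ≥ 94 → Standard Permit required.
[R9] is a franchise of a national chain; employees 81 ≥ 78 → exempt from General Business Permit.
[R10] seating 128 < 148; is a franchise of a national chain (not: is a worker-owned cooperative); operates coin-operated machines → General Business License not required.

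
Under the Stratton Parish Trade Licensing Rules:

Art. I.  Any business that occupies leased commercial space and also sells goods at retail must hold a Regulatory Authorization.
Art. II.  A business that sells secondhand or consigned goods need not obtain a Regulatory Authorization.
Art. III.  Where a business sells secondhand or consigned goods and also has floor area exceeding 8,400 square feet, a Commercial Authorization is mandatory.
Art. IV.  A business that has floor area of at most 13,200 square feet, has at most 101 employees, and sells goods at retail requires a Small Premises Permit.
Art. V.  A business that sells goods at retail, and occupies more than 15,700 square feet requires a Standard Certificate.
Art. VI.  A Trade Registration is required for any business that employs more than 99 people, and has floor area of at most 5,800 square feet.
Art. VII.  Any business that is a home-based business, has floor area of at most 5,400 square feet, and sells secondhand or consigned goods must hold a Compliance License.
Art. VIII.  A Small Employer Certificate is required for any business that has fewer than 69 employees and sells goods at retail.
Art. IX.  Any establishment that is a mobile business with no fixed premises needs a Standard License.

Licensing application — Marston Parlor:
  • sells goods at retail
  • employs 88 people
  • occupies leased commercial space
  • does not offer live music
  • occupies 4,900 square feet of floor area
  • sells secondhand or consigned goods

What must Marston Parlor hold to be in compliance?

Art. I. occupies leased commercial space; sells goods at retail → Regulatory Authorization required.
Art. II. sells secondhand or consigned goods → exempt from Regulatory Authorization.
Art. III. sells secondhand or consigned goods; floor area 4,900 square feet ≤ 8,400 square feet → Commercial Authorization not required.
Art. IV. floor area 4,900 square feet ≤ 13,200 square feet; employees 88 ≤ 101; sells goods at retail → Small Premises Permit required.
Art. V. sells goods at retail; floor area 4,900 square feet ≤ 15,700 square feet → Standard Certificate not required.
Art. VI. employees 88 ≤ 99; floor area 4,900 square feet ≤ 5,800 square feet → Trade Registration not required.
Art. VII. occupies leased commercial space (not: is a home-based business); floor area 4,900 square feet ≤ 5,400 square feet; sells secondhand or consigned goods → Compliance License not required.
Art. VIII. employees 88 ≥ 69; sells goods at retail → Small Employer Certificate not required.
Art. IX. occupies leased commercial space (not: is a mobile business with no fixed premises) → Standard License not required.

Small Premises Permit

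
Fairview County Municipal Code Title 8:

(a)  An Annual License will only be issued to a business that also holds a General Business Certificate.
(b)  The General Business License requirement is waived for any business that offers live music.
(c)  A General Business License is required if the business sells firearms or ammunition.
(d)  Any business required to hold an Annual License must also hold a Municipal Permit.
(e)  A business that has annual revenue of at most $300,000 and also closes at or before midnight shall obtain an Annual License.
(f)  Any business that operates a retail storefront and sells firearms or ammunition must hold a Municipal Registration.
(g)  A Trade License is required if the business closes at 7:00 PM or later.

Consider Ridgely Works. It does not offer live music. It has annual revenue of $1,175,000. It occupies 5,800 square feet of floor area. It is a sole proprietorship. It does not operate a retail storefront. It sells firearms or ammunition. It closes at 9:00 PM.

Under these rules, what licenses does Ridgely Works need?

(a) Annual License is not required → no effect.
(b) does not offer live music → General Business License exemption does not apply.
(c) sells firearms or ammunition → General Business License required.
(d) Annual License is not required → no effect.
(e) revenue $1,175,000 > $300,000; closes 9:00 PM, at/before midnight → Annual License not required.
(f) does not operate a retail storefront; sells firearms or ammunition → Municipal Registration not required.
(g) closes 9:00 PM, after 7:00 PM → Trade License required.

General Business License, Trade License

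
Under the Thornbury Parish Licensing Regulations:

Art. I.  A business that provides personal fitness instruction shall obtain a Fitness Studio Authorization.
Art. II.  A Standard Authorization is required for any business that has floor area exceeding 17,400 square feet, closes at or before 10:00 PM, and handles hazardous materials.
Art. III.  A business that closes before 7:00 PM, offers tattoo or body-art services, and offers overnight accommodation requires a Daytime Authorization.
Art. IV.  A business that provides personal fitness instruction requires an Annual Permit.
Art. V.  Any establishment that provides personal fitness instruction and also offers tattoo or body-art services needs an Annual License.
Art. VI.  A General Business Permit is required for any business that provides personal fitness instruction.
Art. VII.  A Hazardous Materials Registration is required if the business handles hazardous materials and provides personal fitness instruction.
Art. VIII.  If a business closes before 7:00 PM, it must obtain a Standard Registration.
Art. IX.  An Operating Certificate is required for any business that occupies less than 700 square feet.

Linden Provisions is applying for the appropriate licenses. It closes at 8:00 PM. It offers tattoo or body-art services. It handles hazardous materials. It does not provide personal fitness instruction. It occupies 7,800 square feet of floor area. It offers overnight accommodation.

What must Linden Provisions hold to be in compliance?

Art. I. does not provide personal fitness instruction → Fitness Studio Authorization not required.
Art. II. floor area 7,800 square feet ≤ 17,400 square feet; closes 8:00 PM, at/before 10:00 PM; handles hazardous materials → Standard Authorization not required.
Art. III. closes 8:00 PM, after 7:00 PM; offers tattoo or body-art services; offers overnight accommodation → Daytime Authorization not required.
Art. IV. does not provide personal fitness instruction → Annual Permit not required.
Art. V. does not provide personal fitness instruction; offers tattoo or body-art services → Annual License not required.
Art. VI. does not provide personal fitness instruction → General Business Permit not required.
Art. VII. handles hazardous materials; does not provide personal fitness instruction → Hazardous Materials Registration not required.
Art. VIII. closes 8:00 PM, after 7:00 PM → Standard Registration not required.
Art. IX. floor area 7,800 square feet ≥ 700 square feet → Operating Certificate not required.

None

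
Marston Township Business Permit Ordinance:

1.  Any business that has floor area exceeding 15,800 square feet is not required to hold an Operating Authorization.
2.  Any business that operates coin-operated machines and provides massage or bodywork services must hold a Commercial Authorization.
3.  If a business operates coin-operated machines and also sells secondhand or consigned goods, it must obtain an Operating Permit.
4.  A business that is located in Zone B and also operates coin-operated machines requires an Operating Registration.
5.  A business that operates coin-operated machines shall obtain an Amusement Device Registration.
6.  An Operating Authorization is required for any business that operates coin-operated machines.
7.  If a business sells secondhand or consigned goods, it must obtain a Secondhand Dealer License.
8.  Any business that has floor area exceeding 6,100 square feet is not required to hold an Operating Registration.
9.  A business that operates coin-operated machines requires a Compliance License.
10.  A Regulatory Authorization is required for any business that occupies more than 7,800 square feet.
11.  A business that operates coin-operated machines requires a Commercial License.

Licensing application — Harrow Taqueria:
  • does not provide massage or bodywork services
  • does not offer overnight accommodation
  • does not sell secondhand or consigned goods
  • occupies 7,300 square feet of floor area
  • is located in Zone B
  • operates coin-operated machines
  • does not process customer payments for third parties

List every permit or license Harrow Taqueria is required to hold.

Amusement Device Registration, Commercial License, Compliance License, Operating Authorization

1. floor area 7,300 square feet ≤ 15,800 square feet → Operating Authorization exemption does not apply.
2. operates coin-operated machines; does not provide massage or bodywork services → Commercial Authorization not required.
3. operates coin-operated machines; does not sell secondhand or consigned goods → Operating Permit not required.
4. is located in Zone B; operates coin-operated machines → Operating Registration required.
5. operates coin-operated machines → Amusement Device Registration required.
6. operates coin-operated machines → Operating Authorization required.
7. does not sell secondhand or consigned goods → Secondhand Dealer License not required.
8. floor area 7,300 square feet > 6,100 square feet → exempt from Operating Registration.
9. operates coin-operated machines → Compliance License required.
10. floor area 7,300 square feet ≤ 7,800 square feet → Regulatory Authorization not required.
11. operates coin-operated machines → Commercial License required.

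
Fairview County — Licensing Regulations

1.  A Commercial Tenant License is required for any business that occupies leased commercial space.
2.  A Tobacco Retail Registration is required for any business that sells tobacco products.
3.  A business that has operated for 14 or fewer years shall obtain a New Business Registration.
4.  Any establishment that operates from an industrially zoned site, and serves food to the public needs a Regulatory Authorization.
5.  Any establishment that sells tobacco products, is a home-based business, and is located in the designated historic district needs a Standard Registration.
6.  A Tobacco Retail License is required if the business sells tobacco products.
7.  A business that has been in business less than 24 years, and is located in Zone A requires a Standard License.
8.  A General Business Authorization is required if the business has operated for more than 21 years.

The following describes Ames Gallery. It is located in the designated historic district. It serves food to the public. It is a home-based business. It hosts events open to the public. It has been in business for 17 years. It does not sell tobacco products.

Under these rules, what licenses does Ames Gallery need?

1. is a home-based business (not: occupies leased commercial space) → Commercial Tenant License not required.
2. does not sell tobacco products → Tobacco Retail Registration not required.
3. years in business 17 > 14 → New Business Registration not required.
4. is a home-based business (not: operates from an industrially zoned site); serves food to the public → Regulatory Authorization not required.
5. does not sell tobacco products; is a home-based business; is located in the designated historic district → Standard Registration not required.
6. does not sell tobacco products → Tobacco Retail License not required.
7. years in business 17 < 24; is located in the designated historic district (not: is located in Zone A) → Standard License not required.
8. years in business 17 ≤ 21 → General Business Authorization not required.

None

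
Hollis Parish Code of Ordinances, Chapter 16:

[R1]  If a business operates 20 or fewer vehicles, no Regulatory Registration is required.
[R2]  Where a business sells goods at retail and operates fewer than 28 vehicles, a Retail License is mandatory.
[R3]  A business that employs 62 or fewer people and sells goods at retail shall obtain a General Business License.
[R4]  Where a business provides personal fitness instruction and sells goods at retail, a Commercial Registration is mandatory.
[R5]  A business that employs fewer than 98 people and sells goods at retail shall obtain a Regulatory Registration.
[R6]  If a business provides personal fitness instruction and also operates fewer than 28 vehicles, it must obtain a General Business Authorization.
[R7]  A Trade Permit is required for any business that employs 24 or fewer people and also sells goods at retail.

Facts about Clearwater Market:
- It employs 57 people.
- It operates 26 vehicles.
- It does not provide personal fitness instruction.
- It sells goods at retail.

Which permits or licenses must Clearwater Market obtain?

General Business License, Regulatory Registration, Retail License

[R1] vehicles 26 > 20 → Regulatory Registration exemption does not apply.
[R2] sells goods at retail; vehicles 26 < 28 → Retail License required.
[R3] employees 57 ≤ 62; sells goods at retail → General Business License required.
[R4] does not provide personal fitness instruction; sells goods at retail → Commercial Registration not required.
[R5] employees 57 < 98; sells goods at retail → Regulatory Registration required.
[R6] does not provide personal fitness instruction; vehicles 26 < 28 → General Business Authorization not required.
[R7] employees 57 > 24; sells goods at retail → Trade Permit not required.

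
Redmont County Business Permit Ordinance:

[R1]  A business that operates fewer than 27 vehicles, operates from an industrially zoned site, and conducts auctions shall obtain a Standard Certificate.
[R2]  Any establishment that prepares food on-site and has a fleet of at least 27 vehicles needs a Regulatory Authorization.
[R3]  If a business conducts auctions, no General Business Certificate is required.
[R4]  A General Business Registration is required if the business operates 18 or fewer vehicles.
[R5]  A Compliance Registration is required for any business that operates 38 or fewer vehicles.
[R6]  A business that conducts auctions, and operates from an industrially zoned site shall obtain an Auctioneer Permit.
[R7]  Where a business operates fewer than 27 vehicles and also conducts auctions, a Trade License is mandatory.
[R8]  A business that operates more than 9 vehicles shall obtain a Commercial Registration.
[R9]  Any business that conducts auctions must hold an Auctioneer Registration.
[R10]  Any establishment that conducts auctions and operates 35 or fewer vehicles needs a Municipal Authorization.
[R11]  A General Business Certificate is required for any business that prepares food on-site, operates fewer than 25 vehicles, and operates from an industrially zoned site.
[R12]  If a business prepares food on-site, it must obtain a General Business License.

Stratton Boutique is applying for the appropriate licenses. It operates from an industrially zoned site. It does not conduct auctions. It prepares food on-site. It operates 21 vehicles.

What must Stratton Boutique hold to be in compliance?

[R1] vehicles 21 < 27; operates from an industrially zoned site; does not conduct auctions → Standard Certificate not required.
[R2] prepares food on-site; vehicles 21 < 27 → Regulatory Authorization not required.
[R3] does not conduct auctions → General Business Certificate exemption does not apply.
[R4] vehicles 21 > 18 → General Business Registration not required.
[R5] vehicles 21 ≤ 38 → Compliance Registration required.
[R6] does not conduct auctions; operates from an industrially zoned site → Auctioneer Permit not required.
[R7] vehicles 21 < 27; does not conduct auctions → Trade License not required.
[R8] vehicles 21 > 9 → Commercial Registration required.
[R9] does not conduct auctions → Auctioneer Registration not required.
[R10] does not conduct auctions; vehicles 21 ≤ 35 → Municipal Authorization not required.
[R11] prepares food on-site; vehicles 21 < 25; operates from an industrially zoned site → General Business Certificate required.
[R12] prepares food on-site → General Business License required.

Commercial Registration, Compliance Registration, General Business Certificate, General Business License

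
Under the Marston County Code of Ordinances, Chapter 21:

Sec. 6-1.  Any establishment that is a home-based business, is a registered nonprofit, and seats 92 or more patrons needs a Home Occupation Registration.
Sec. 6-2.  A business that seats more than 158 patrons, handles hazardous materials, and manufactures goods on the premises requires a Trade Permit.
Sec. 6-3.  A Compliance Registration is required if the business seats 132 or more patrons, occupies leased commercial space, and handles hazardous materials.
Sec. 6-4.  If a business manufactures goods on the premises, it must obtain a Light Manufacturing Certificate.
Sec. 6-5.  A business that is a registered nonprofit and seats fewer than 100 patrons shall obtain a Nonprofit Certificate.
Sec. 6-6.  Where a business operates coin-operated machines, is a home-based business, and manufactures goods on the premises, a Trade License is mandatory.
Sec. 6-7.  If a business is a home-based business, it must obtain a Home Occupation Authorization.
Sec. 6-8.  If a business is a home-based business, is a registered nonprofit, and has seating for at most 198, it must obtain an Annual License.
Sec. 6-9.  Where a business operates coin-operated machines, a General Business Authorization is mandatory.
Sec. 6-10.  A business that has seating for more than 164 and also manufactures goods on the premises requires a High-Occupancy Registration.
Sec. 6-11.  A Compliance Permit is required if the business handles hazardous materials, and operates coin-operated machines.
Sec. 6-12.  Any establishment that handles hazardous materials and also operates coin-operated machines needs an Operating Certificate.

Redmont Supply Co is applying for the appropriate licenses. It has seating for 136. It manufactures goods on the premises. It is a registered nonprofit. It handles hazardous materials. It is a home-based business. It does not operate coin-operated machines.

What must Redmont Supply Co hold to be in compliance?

Sec. 6-1. is a home-based business; is a registered nonprofit; seating 136 ≥ 92 → Home Occupation Registration required.
Sec. 6-2. seating 136 ≤ 158; handles hazardous materials; manufactures goods on the premises → Trade Permit not required.
Sec. 6-3. seating 136 ≥ 132; is a home-based business (not: occupies leased commercial space); handles hazardous materials → Compliance Registration not required.
Sec. 6-4. manufactures goods on the premises → Light Manufacturing Certificate required.
Sec. 6-5. is a registered nonprofit; seating 136 ≥ 100 → Nonprofit Certificate not required.
Sec. 6-6. does not operate coin-operated machines; is a home-based business; manufactures goods on the premises → Trade License not required.
Sec. 6-7. is a home-based business → Home Occupation Authorization required.
Sec. 6-8. is a home-based business; is a registered nonprofit; seating 136 ≤ 198 → Annual License required.
Sec. 6-9. does not operate coin-operated machines → General Business Authorization not required.
Sec. 6-10. seating 136 ≤ 164; manufactures goods on the premises → High-Occupancy Registration not required.
Sec. 6-11. handles hazardous materials; does not operate coin-operated machines → Compliance Permit not required.
Sec. 6-12. handles hazardous materials; does not operate coin-operated machines → Operating Certificate not required.

Annual License, Home Occupation Authorization, Home Occupation Registration, Light Manufacturing Certificate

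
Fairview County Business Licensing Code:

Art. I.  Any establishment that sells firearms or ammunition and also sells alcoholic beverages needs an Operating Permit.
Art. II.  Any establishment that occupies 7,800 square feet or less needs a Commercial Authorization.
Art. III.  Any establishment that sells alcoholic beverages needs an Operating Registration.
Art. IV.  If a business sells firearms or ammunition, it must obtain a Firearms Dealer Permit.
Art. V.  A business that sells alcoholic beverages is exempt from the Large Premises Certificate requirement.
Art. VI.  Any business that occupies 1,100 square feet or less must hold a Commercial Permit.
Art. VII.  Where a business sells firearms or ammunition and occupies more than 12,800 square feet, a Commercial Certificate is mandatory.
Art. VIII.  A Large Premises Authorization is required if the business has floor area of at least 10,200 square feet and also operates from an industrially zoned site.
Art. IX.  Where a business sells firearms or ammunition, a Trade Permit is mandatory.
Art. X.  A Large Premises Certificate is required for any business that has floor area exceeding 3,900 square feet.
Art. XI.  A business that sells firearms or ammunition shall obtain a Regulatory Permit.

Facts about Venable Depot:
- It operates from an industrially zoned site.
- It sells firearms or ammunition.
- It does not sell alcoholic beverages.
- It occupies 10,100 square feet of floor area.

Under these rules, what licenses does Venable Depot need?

Firearms Dealer Permit, Large Premises Certificate, Regulatory Permit, Trade Permit

Art. I. sells firearms or ammunition; does not sell alcoholic beverages → Operating Permit not required.
Art. II. floor area 10,100 square feet > 7,800 square feet → Commercial Authorization not required.
Art. III. does not sell alcoholic beverages → Operating Registration not required.
Art. IV. sells firearms or ammunition → Firearms Dealer Permit required.
Art. V. does not sell alcoholic beverages → Large Premises Certificate exemption does not apply.
Art. VI. floor area 10,100 square feet > 1,100 square feet → Commercial Permit not required.
Art. VII. sells firearms or ammunition; floor area 10,100 square feet ≤ 12,800 square feet → Commercial Certificate not required.
Art. VIII. floor area 10,100 square feet < 10,200 square feet; operates from an industrially zoned site → Large Premises Authorization not required.
Art. IX. sells firearms or ammunition → Trade Permit required.
Art. X. floor area 10,100 square feet > 3,900 square feet → Large Premises Certificate required.
Art. XI. sells firearms or ammunition → Regulatory Permit required.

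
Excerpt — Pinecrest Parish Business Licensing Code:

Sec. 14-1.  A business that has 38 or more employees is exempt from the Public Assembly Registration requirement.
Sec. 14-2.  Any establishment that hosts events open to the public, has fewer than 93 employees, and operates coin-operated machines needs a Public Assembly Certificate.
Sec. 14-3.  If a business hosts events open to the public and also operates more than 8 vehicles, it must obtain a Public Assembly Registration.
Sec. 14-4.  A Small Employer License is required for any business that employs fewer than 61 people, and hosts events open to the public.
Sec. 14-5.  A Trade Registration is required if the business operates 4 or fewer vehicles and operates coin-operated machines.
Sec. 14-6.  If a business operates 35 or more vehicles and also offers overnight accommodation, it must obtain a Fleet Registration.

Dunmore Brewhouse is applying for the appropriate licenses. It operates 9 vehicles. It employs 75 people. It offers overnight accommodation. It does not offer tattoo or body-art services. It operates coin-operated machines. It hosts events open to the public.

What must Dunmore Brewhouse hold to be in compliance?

Sec. 14-1. employees 75 ≥ 38 → exempt from Public Assembly Registration.
Sec. 14-2. hosts events open to the public; employees 75 < 93; operates coin-operated machines → Public Assembly Certificate required.
Sec. 14-3. hosts events open to the public; vehicles 9 > 8 → Public Assembly Registration required.
Sec. 14-4. employees 75 ≥ 61; hosts events open to the public → Small Employer License not required.
Sec. 14-5. vehicles 9 > 4; operates coin-operated machines → Trade Registration not required.
Sec. 14-6. vehicles 9 < 35; offers overnight accommodation → Fleet Registration not required.

Public Assembly Certificate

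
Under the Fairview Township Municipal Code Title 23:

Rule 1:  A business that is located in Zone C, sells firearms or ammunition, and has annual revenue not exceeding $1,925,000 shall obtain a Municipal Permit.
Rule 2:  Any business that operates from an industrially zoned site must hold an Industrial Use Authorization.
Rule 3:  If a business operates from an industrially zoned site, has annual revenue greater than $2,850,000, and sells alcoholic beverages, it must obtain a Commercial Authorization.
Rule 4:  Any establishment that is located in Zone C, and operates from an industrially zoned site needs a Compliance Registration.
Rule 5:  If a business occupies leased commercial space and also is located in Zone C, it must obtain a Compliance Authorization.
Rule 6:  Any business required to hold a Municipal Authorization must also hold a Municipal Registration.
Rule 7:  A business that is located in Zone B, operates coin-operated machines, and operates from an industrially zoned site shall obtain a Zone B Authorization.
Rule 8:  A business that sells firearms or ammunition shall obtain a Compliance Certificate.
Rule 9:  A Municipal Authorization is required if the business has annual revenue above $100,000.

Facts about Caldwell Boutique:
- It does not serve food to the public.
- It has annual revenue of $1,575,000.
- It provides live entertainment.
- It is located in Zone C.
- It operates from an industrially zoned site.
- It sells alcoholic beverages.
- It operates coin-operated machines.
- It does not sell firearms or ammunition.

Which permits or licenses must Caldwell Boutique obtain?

Compliance Registration, Industrial Use Authorization, Municipal Authorization, Municipal Registration

Rule 1: is located in Zone C; does not sell firearms or ammunition; revenue $1,575,000 ≤ $1,925,000 → Municipal Permit not required.
Rule 2: operates from an industrially zoned site → Industrial Use Authorization required.
Rule 3: operates from an industrially zoned site; revenue $1,575,000 ≤ $2,850,000; sells alcoholic beverages → Commercial Authorization not required.
Rule 4: is located in Zone C; operates from an industrially zoned site → Compliance Registration required.
Rule 5: operates from an industrially zoned site (not: occupies leased commercial space); is located in Zone C → Compliance Authorization not required.
Rule 6: Municipal Authorization is required → Municipal Registration also required.
Rule 7: is located in Zone C (not: is located in Zone B); operates coin-operated machines; operates from an industrially zoned site → Zone B Authorization not required.
Rule 8: does not sell firearms or ammunition → Compliance Certificate not required.
Rule 9: revenue $1,575,000 > $100,000 → Municipal Authorization required.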